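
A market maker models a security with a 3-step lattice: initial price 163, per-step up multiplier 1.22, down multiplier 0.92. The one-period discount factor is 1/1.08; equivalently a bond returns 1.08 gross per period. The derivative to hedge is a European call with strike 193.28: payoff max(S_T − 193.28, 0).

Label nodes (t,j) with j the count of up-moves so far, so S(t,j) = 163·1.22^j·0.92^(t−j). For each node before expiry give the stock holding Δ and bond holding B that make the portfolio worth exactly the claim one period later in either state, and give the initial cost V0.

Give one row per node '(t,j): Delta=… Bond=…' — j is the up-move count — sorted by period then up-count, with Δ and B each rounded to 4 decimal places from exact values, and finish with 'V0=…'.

(0,0): Delta=0.6241 Bond=-79.9005
(1,0): Delta=0.3284 Bond=-41.9552
(1,1): Delta=0.8192 Bond=-125.0876
(2,0): Delta=0.0000 Bond=0.0000
(2,1): Delta=0.5451 Bond=-84.9593
(2,2): Delta=1.0000 Bond=-178.9630
V0=21.8268

No-arbitrage ⇒ martingale measure with p* = (R−d)/(u−d) = 0.5333.
Terminal payoffs: V(3,0)=0.0000, V(3,1)=0.0000, V(3,2)=29.9205, V(3,3)=102.7032
(2,0): S=137.9632. Δ = (V_up−V_dn)/(S_up−S_dn) = (0.0000−0.0000)/(168.3151−126.9261) = 0.0000. V = [p*·0.0000 + (1−p*)·0.0000]/1.08 = 0.0000. B = V − Δ·S = 0.0000.
(2,1): S=182.9512. Δ = (V_up−V_dn)/(S_up−S_dn) = (29.9205−0.0000)/(223.2005−168.3151) = 0.5451. V = [p*·29.9205 + (1−p*)·0.0000]/1.08 = 14.7755. B = V − Δ·S = -84.9593.
(2,2): S=242.6092. Δ = (V_up−V_dn)/(S_up−S_dn) = (102.7032−29.9205)/(295.9832−223.2005) = 1.0000. V = [p*·102.7032 + (1−p*)·29.9205]/1.08 = 63.6462. B = V − Δ·S = -178.9630.
(1,0): S=149.9600. Δ = (V_up−V_dn)/(S_up−S_dn) = (14.7755−0.0000)/(182.9512−137.9632) = 0.3284. V = [p*·14.7755 + (1−p*)·0.0000]/1.08 = 7.2966. B = V − Δ·S = -41.9552.
(1,1): S=198.8600. Δ = (V_up−V_dn)/(S_up−S_dn) = (63.6462−14.7755)/(242.6092−182.9512) = 0.8192. V = [p*·63.6462 + (1−p*)·14.7755]/1.08 = 37.8147. B = V − Δ·S = -125.0876.
(0,0): S=163.0000. Δ = (V_up−V_dn)/(S_up−S_dn) = (37.8147−7.2966)/(198.8600−149.9600) = 0.6241. V = [p*·37.8147 + (1−p*)·7.2966]/1.08 = 21.8268. B = V − Δ·S = -79.9005.
Self-financing check: at every node Δ·S+B equals the discounted successor values.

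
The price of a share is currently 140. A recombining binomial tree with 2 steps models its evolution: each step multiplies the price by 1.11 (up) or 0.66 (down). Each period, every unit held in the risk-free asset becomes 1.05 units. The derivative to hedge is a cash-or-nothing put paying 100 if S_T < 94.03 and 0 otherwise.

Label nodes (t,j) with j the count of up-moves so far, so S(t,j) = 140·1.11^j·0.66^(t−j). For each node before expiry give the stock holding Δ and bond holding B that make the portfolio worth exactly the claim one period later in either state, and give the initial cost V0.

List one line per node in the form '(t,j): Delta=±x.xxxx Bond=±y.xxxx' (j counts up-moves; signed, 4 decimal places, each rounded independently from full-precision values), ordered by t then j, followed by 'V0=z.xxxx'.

The replicating-portfolio and risk-neutral prices coincide; use p* = (1.05−0.66)/(1.11−0.66) = 0.8667 for the latter.
Payoff layer (t=2): V(2,0)=100.0000, V(2,1)=0.0000, V(2,2)=0.0000
(1,0): S=92.4000. Δ = (V_up−V_dn)/(S_up−S_dn) = (0.0000−100.0000)/(102.5640−60.9840) = -2.4050. V = [p*·0.0000 + (1−p*)·100.0000]/1.05 = 12.6984. B = V − Δ·S = 234.9206.
(1,1): S=155.4000. Δ = (V_up−V_dn)/(S_up−S_dn) = (0.0000−0.0000)/(172.4940−102.5640) = 0.0000. V = [p*·0.0000 + (1−p*)·0.0000]/1.05 = 0.0000. B = V − Δ·S = 0.0000.
(0,0): S=140.0000. Δ = (V_up−V_dn)/(S_up−S_dn) = (0.0000−12.6984)/(155.4000−92.4000) = -0.2016. V = [p*·0.0000 + (1−p*)·12.6984]/1.05 = 1.6125. B = V − Δ·S = 29.8312.
Self-financing check: at every node Δ·S+B equals the discounted successor values.

(0,0): Delta=-0.2016 Bond=29.8312
(1,0): Delta=-2.4050 Bond=234.9206
(1,1): Delta=0.0000 Bond=0.0000
V0=1.6125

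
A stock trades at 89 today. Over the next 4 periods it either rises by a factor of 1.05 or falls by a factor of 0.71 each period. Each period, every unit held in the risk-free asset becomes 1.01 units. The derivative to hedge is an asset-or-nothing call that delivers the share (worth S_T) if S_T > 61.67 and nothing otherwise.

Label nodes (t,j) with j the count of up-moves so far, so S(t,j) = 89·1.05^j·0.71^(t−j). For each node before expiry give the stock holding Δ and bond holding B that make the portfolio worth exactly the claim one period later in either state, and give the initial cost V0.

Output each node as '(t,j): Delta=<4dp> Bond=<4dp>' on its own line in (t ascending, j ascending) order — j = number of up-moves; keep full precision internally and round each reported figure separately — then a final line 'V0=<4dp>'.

(0,0): Delta=1.4166 Bond=-40.3364
(1,0): Delta=2.5985 Bond=-115.4293
(1,1): Delta=1.3100 Bond=-30.7812
(2,0): Delta=0.0000 Bond=0.0000
(2,1): Delta=2.8328 Bond=-132.1281
(2,2): Delta=1.1727 Bond=-17.6171
(3,0): Delta=0.0000 Bond=0.0000
(3,1): Delta=0.0000 Bond=0.0000
(3,2): Delta=3.0882 Bond=-151.2427
(3,3): Delta=1.0000 Bond=0.0000
V0=85.7379

Under the risk-neutral measure, an up-move has probability p* = (R−d)/(u−d) = 0.8824 and values discount at R = 1.01.
Terminal payoffs: V(4,0)=0.0000, V(4,1)=0.0000, V(4,2)=0.0000, V(4,3)=73.1503, V(4,4)=108.1801
  t=3,j=0: stock 31.8541 → up 33.4468 (V=0.0000), down 22.6164 (V=0.0000). Price 0.0000; hedge Δ=0.0000, bond B=0.0000.
  t=3,j=1: stock 47.1081 → up 49.4636 (V=0.0000), down 33.4468 (V=0.0000). Price 0.0000; hedge Δ=0.0000, bond B=0.0000.
  t=3,j=2: stock 69.6670 → up 73.1503 (V=73.1503), down 49.4636 (V=0.0000). Price 63.9053; hedge Δ=3.0882, bond B=-151.2427.
  t=3,j=3: stock 103.0286 → up 108.1801 (V=108.1801), down 73.1503 (V=73.1503). Price 103.0286; hedge Δ=1.0000, bond B=0.0000.
  t=2,j=0: stock 44.8649 → up 47.1081 (V=0.0000), down 31.8541 (V=0.0000). Price 0.0000; hedge Δ=0.0000, bond B=0.0000.
  t=2,j=1: stock 66.3495 → up 69.6670 (V=63.9053), down 47.1081 (V=0.0000). Price 55.8288; hedge Δ=2.8328, bond B=-132.1281.
  t=2,j=2: stock 98.1225 → up 103.0286 (V=103.0286), down 69.6670 (V=63.9053). Price 97.4514; hedge Δ=1.1727, bond B=-17.6171.
  t=1,j=0: stock 63.1900 → up 66.3495 (V=55.8288), down 44.8649 (V=0.0000). Price 48.7730; hedge Δ=2.5985, bond B=-115.4293.
  t=1,j=1: stock 93.4500 → up 98.1225 (V=97.4514), down 66.3495 (V=55.8288). Price 91.6382; hedge Δ=1.3100, bond B=-30.7812.
  t=0,j=0: stock 89.0000 → up 93.4500 (V=91.6382), down 63.1900 (V=48.7730). Price 85.7379; hedge Δ=1.4166, bond B=-40.3364.
Check: Δ(0,0)·S0 + B(0,0) = 85.7379 = V0.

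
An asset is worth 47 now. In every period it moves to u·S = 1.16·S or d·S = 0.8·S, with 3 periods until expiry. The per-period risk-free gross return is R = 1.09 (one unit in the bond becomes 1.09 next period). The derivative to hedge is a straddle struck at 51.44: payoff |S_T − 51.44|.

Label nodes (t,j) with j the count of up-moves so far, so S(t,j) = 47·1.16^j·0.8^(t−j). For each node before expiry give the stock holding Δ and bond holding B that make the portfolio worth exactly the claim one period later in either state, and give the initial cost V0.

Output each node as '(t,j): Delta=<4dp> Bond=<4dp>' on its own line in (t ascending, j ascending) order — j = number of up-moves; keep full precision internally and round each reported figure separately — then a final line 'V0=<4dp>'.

Under the risk-neutral measure, an up-move has probability p* = (R−d)/(u−d) = 0.8056 and values discount at R = 1.09.
Terminal payoffs: V(3,0)=27.3760, V(3,1)=16.5472, V(3,2)=0.8454, V(3,3)=21.9221
Node (2,0) S=30.0800: V=(p*·16.5472+(1−p*)·27.3760)/1.09=17.1127; Δ=(16.5472−27.3760)/(34.8928−24.0640)=-1.0000; B=V−Δ·S=47.1927
Node (2,1) S=43.6160: V=(p*·0.8454+(1−p*)·16.5472)/1.09=3.5767; Δ=(0.8454−16.5472)/(50.5946−34.8928)=-1.0000; B=V−Δ·S=47.1927
Node (2,2) S=63.2432: V=(p*·21.9221+(1−p*)·0.8454)/1.09=16.3522; Δ=(21.9221−0.8454)/(73.3621−50.5946)=0.9257; B=V−Δ·S=-42.1941
Node (1,0) S=37.6000: V=(p*·3.5767+(1−p*)·17.1127)/1.09=5.6960; Δ=(3.5767−17.1127)/(43.6160−30.0800)=-1.0000; B=V−Δ·S=43.2960
Node (1,1) S=54.5200: V=(p*·16.3522+(1−p*)·3.5767)/1.09=12.7230; Δ=(16.3522−3.5767)/(63.2432−43.6160)=0.6509; B=V−Δ·S=-22.7646
Node (0,0) S=47.0000: V=(p*·12.7230+(1−p*)·5.6960)/1.09=10.4189; Δ=(12.7230−5.6960)/(54.5200−37.6000)=0.4153; B=V−Δ·S=-9.1004
Check: Δ(0,0)·S0 + B(0,0) = 10.4189 = V0.

(0,0): Delta=0.4153 Bond=-9.1004
(1,0): Delta=-1.0000 Bond=43.2960
(1,1): Delta=0.6509 Bond=-22.7646
(2,0): Delta=-1.0000 Bond=47.1927
(2,1): Delta=-1.0000 Bond=47.1927
(2,2): Delta=0.9257 Bond=-42.1941
V0=10.4189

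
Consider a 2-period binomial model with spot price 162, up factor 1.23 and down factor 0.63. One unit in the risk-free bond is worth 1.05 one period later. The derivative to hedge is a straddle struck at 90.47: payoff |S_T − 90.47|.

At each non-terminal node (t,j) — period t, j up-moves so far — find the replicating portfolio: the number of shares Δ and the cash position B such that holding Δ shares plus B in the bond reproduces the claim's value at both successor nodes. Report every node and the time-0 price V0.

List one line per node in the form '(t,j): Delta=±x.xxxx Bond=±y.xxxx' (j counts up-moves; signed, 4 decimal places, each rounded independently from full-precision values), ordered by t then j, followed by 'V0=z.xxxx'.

(0,0): Delta=0.8461 Bond=-52.8600
(1,0): Delta=0.1452 Bond=16.0343
(1,1): Delta=1.0000 Bond=-86.1619
V0=84.2141

Since d<R<u, set p* = (R−d)/(u−d) = 0.7000; price each node as the discounted p*-expectation of its children.
Payoff layer (t=2): V(2,0)=26.1722, V(2,1)=35.0638, V(2,2)=154.6198
(1,0): S=102.0600. Δ = (V_up−V_dn)/(S_up−S_dn) = (35.0638−26.1722)/(125.5338−64.2978) = 0.1452. V = [p*·35.0638 + (1−p*)·26.1722]/1.05 = 30.8536. B = V − Δ·S = 16.0343.
(1,1): S=199.2600. Δ = (V_up−V_dn)/(S_up−S_dn) = (154.6198−35.0638)/(245.0898−125.5338) = 1.0000. V = [p*·154.6198 + (1−p*)·35.0638]/1.05 = 113.0981. B = V − Δ·S = -86.1619.
(0,0): S=162.0000. Δ = (V_up−V_dn)/(S_up−S_dn) = (113.0981−30.8536)/(199.2600−102.0600) = 0.8461. V = [p*·113.0981 + (1−p*)·30.8536]/1.05 = 84.2141. B = V − Δ·S = -52.8600.
Check: Δ(0,0)·S0 + B(0,0) = 84.2141 = V0.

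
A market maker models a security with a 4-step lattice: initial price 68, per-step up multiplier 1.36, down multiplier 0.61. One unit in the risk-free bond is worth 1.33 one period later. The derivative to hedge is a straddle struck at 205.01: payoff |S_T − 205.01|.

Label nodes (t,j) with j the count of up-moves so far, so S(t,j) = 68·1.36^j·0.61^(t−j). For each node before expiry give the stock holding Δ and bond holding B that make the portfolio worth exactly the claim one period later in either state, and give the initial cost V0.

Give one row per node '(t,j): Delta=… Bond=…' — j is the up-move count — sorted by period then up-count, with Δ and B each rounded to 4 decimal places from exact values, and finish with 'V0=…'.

(0,0): Delta=-0.5927 Bond=52.8158
(1,0): Delta=-1.0000 Bond=87.1405
(1,1): Delta=-0.5851 Bond=69.5410
(2,0): Delta=-1.0000 Bond=115.8969
(2,1): Delta=-1.0000 Bond=115.8969
(2,2): Delta=-0.5773 Bond=91.5143
(3,0): Delta=-1.0000 Bond=154.1429
(3,1): Delta=-1.0000 Bond=154.1429
(3,2): Delta=-1.0000 Bond=154.1429
(3,3): Delta=-0.5694 Bond=120.3628
V0=12.5133

No-arbitrage ⇒ martingale measure with p* = (R−d)/(u−d) = 0.9600.
At expiry t=4: V(4,0)=195.5948, V(4,1)=184.0188, V(4,2)=158.2099, V(4,3)=100.6689, V(4,4)=27.6194
(3,0): S=15.4347. Δ = (V_up−V_dn)/(S_up−S_dn) = (184.0188−195.5948)/(20.9912−9.4152) = -1.0000. V = [p*·184.0188 + (1−p*)·195.5948]/1.33 = 138.7081. B = V − Δ·S = 154.1429.
(3,1): S=34.4118. Δ = (V_up−V_dn)/(S_up−S_dn) = (158.2099−184.0188)/(46.8001−20.9912) = -1.0000. V = [p*·158.2099 + (1−p*)·184.0188]/1.33 = 119.7310. B = V − Δ·S = 154.1429.
(3,2): S=76.7214. Δ = (V_up−V_dn)/(S_up−S_dn) = (100.6689−158.2099)/(104.3411−46.8001) = -1.0000. V = [p*·100.6689 + (1−p*)·158.2099]/1.33 = 77.4214. B = V − Δ·S = 154.1429.
(3,3): S=171.0510. Δ = (V_up−V_dn)/(S_up−S_dn) = (27.6194−100.6689)/(232.6294−104.3411) = -0.5694. V = [p*·27.6194 + (1−p*)·100.6689]/1.33 = 22.9634. B = V − Δ·S = 120.3628.
(2,0): S=25.3028. Δ = (V_up−V_dn)/(S_up−S_dn) = (119.7310−138.7081)/(34.4118−15.4347) = -1.0000. V = [p*·119.7310 + (1−p*)·138.7081]/1.33 = 90.5941. B = V − Δ·S = 115.8969.
(2,1): S=56.4128. Δ = (V_up−V_dn)/(S_up−S_dn) = (77.4214−119.7310)/(76.7214−34.4118) = -1.0000. V = [p*·77.4214 + (1−p*)·119.7310]/1.33 = 59.4841. B = V − Δ·S = 115.8969.
(2,2): S=125.7728. Δ = (V_up−V_dn)/(S_up−S_dn) = (22.9634−77.4214)/(171.0510−76.7214) = -0.5773. V = [p*·22.9634 + (1−p*)·77.4214]/1.33 = 18.9036. B = V − Δ·S = 91.5143.
(1,0): S=41.4800. Δ = (V_up−V_dn)/(S_up−S_dn) = (59.4841−90.5941)/(56.4128−25.3028) = -1.0000. V = [p*·59.4841 + (1−p*)·90.5941]/1.33 = 45.6605. B = V − Δ·S = 87.1405.
(1,1): S=92.4800. Δ = (V_up−V_dn)/(S_up−S_dn) = (18.9036−59.4841)/(125.7728−56.4128) = -0.5851. V = [p*·18.9036 + (1−p*)·59.4841]/1.33 = 15.4337. B = V − Δ·S = 69.5410.
(0,0): S=68.0000. Δ = (V_up−V_dn)/(S_up−S_dn) = (15.4337−45.6605)/(92.4800−41.4800) = -0.5927. V = [p*·15.4337 + (1−p*)·45.6605]/1.33 = 12.5133. B = V − Δ·S = 52.8158.
Check: Δ(0,0)·S0 + B(0,0) = 12.5133 = V0.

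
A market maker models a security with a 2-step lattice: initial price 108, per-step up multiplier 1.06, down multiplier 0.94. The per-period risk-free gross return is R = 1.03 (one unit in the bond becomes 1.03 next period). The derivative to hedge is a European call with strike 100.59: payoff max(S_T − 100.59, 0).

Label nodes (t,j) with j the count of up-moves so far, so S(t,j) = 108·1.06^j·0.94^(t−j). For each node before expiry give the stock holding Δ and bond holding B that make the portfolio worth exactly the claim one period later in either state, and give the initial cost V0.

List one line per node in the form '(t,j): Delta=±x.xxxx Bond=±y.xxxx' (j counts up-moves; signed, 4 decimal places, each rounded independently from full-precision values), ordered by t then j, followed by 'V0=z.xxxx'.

No-arbitrage ⇒ martingale measure with p* = (R−d)/(u−d) = 0.7500.
Terminal values V(2,·): V(2,0)=0.0000, V(2,1)=7.0212, V(2,2)=20.7588
Node (1,0) S=101.5200: V=(p*·7.0212+(1−p*)·0.0000)/1.03=5.1125; Δ=(7.0212−0.0000)/(107.6112−95.4288)=0.5763; B=V−Δ·S=-53.3975
Node (1,1) S=114.4800: V=(p*·20.7588+(1−p*)·7.0212)/1.03=16.8198; Δ=(20.7588−7.0212)/(121.3488−107.6112)=1.0000; B=V−Δ·S=-97.6602
Node (0,0) S=108.0000: V=(p*·16.8198+(1−p*)·5.1125)/1.03=13.4883; Δ=(16.8198−5.1125)/(114.4800−101.5200)=0.9033; B=V−Δ·S=-84.0723
The time-0 hedge costs 13.4883, which is the no-arbitrage price.

(0,0): Delta=0.9033 Bond=-84.0723
(1,0): Delta=0.5763 Bond=-53.3975
(1,1): Delta=1.0000 Bond=-97.6602
V0=13.4883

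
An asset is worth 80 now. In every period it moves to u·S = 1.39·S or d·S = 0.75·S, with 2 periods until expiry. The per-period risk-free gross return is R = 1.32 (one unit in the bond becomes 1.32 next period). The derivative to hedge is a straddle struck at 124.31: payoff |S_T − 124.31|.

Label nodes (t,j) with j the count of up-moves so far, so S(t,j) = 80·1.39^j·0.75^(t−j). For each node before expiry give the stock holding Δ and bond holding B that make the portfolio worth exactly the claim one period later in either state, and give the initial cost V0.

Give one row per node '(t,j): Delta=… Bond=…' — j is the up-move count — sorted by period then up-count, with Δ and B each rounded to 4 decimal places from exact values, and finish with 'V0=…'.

Since d<R<u, set p* = (R−d)/(u−d) = 0.8906; price each node as the discounted p*-expectation of its children.
Terminal values V(2,·): V(2,0)=79.3100, V(2,1)=40.9100, V(2,2)=30.2580
(1,0): S=60.0000. Δ = (V_up−V_dn)/(S_up−S_dn) = (40.9100−79.3100)/(83.4000−45.0000) = -1.0000. V = [p*·40.9100 + (1−p*)·79.3100]/1.32 = 34.1742. B = V − Δ·S = 94.1742.
(1,1): S=111.2000. Δ = (V_up−V_dn)/(S_up−S_dn) = (30.2580−40.9100)/(154.5680−83.4000) = -0.1497. V = [p*·30.2580 + (1−p*)·40.9100]/1.32 = 23.8054. B = V − Δ·S = 40.4491.
(0,0): S=80.0000. Δ = (V_up−V_dn)/(S_up−S_dn) = (23.8054−34.1742)/(111.2000−60.0000) = -0.2025. V = [p*·23.8054 + (1−p*)·34.1742]/1.32 = 18.8935. B = V − Δ·S = 35.0949.
The time-0 hedge costs 18.8935, which is the no-arbitrage price.

(0,0): Delta=-0.2025 Bond=35.0949
(1,0): Delta=-1.0000 Bond=94.1742
(1,1): Delta=-0.1497 Bond=40.4491
V0=18.8935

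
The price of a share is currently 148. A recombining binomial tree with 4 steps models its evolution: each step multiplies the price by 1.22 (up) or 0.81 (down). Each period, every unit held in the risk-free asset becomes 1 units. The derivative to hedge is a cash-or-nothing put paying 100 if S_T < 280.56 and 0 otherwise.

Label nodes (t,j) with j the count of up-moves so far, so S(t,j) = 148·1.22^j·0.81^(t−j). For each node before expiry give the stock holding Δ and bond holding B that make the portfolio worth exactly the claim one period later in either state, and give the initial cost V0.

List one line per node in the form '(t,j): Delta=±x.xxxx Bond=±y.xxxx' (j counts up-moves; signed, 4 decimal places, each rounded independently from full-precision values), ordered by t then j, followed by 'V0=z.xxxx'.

Under the risk-neutral measure, an up-move has probability p* = (R−d)/(u−d) = 0.4634 and values discount at R = 1.
At expiry t=4: V(4,0)=100.0000, V(4,1)=100.0000, V(4,2)=100.0000, V(4,3)=100.0000, V(4,4)=0.0000
(3,0): S=78.6533. Δ = (V_up−V_dn)/(S_up−S_dn) = (100.0000−100.0000)/(95.9570−63.7091) = 0.0000. V = [p*·100.0000 + (1−p*)·100.0000]/1 = 100.0000. B = V − Δ·S = 100.0000.
(3,1): S=118.4654. Δ = (V_up−V_dn)/(S_up−S_dn) = (100.0000−100.0000)/(144.5278−95.9570) = 0.0000. V = [p*·100.0000 + (1−p*)·100.0000]/1 = 100.0000. B = V − Δ·S = 100.0000.
(3,2): S=178.4294. Δ = (V_up−V_dn)/(S_up−S_dn) = (100.0000−100.0000)/(217.6839−144.5278) = 0.0000. V = [p*·100.0000 + (1−p*)·100.0000]/1 = 100.0000. B = V − Δ·S = 100.0000.
(3,3): S=268.7455. Δ = (V_up−V_dn)/(S_up−S_dn) = (0.0000−100.0000)/(327.8695−217.6839) = -0.9076. V = [p*·0.0000 + (1−p*)·100.0000]/1 = 53.6585. B = V − Δ·S = 297.5610.
(2,0): S=97.1028. Δ = (V_up−V_dn)/(S_up−S_dn) = (100.0000−100.0000)/(118.4654−78.6533) = 0.0000. V = [p*·100.0000 + (1−p*)·100.0000]/1 = 100.0000. B = V − Δ·S = 100.0000.
(2,1): S=146.2536. Δ = (V_up−V_dn)/(S_up−S_dn) = (100.0000−100.0000)/(178.4294−118.4654) = 0.0000. V = [p*·100.0000 + (1−p*)·100.0000]/1 = 100.0000. B = V − Δ·S = 100.0000.
(2,2): S=220.2832. Δ = (V_up−V_dn)/(S_up−S_dn) = (53.6585−100.0000)/(268.7455−178.4294) = -0.5131. V = [p*·53.6585 + (1−p*)·100.0000]/1 = 78.5247. B = V − Δ·S = 191.5526.
(1,0): S=119.8800. Δ = (V_up−V_dn)/(S_up−S_dn) = (100.0000−100.0000)/(146.2536−97.1028) = 0.0000. V = [p*·100.0000 + (1−p*)·100.0000]/1 = 100.0000. B = V − Δ·S = 100.0000.
(1,1): S=180.5600. Δ = (V_up−V_dn)/(S_up−S_dn) = (78.5247−100.0000)/(220.2832−146.2536) = -0.2901. V = [p*·78.5247 + (1−p*)·100.0000]/1 = 90.0480. B = V − Δ·S = 142.4268.
(0,0): S=148.0000. Δ = (V_up−V_dn)/(S_up−S_dn) = (90.0480−100.0000)/(180.5600−119.8800) = -0.1640. V = [p*·90.0480 + (1−p*)·100.0000]/1 = 95.3881. B = V − Δ·S = 119.6612.
Root portfolio cost Δ·148+B reproduces V0=95.3881.

(0,0): Delta=-0.1640 Bond=119.6612
(1,0): Delta=0.0000 Bond=100.0000
(1,1): Delta=-0.2901 Bond=142.4268
(2,0): Delta=0.0000 Bond=100.0000
(2,1): Delta=0.0000 Bond=100.0000
(2,2): Delta=-0.5131 Bond=191.5526
(3,0): Delta=0.0000 Bond=100.0000
(3,1): Delta=0.0000 Bond=100.0000
(3,2): Delta=0.0000 Bond=100.0000
(3,3): Delta=-0.9076 Bond=297.5610
V0=95.3881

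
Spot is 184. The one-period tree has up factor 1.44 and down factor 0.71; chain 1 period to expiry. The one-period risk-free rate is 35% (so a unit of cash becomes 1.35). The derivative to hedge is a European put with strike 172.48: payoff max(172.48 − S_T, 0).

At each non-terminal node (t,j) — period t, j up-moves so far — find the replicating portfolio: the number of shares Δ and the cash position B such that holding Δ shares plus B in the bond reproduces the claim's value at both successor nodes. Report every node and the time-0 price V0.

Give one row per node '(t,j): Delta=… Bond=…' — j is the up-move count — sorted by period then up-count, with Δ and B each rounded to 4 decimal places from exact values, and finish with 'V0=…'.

The replicating-portfolio and risk-neutral prices coincide; use p* = (1.35−0.71)/(1.44−0.71) = 0.8767 for the latter.
Terminal values V(1,·): V(1,0)=41.8400, V(1,1)=0.0000
(0,0): S=184.0000. Δ = (V_up−V_dn)/(S_up−S_dn) = (0.0000−41.8400)/(264.9600−130.6400) = -0.3115. V = [p*·0.0000 + (1−p*)·41.8400]/1.35 = 3.8210. B = V − Δ·S = 61.1361.
Each (Δ,B) replicates both successor values, so the strategy is self-financing and V0 is arbitrage-free.

(0,0): Delta=-0.3115 Bond=61.1361
V0=3.8210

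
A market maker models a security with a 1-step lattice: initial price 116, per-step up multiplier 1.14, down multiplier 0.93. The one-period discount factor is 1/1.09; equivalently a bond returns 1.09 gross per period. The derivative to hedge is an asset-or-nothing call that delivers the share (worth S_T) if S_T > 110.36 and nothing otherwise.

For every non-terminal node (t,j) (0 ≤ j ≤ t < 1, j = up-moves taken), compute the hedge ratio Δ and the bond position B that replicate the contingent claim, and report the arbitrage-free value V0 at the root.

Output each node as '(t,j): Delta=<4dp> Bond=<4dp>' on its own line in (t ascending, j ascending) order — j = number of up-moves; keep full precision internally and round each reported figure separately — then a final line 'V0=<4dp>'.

(0,0): Delta=5.4286 Bond=-537.2792
V0=92.4351

Since d<R<u, set p* = (R−d)/(u−d) = 0.7619; price each node as the discounted p*-expectation of its children.
At expiry t=1: V(1,0)=0.0000, V(1,1)=132.2400
(0,0): S=116.0000. Δ = (V_up−V_dn)/(S_up−S_dn) = (132.2400−0.0000)/(132.2400−107.8800) = 5.4286. V = [p*·132.2400 + (1−p*)·0.0000]/1.09 = 92.4351. B = V − Δ·S = -537.2792.
The time-0 hedge costs 92.4351, which is the no-arbitrage price.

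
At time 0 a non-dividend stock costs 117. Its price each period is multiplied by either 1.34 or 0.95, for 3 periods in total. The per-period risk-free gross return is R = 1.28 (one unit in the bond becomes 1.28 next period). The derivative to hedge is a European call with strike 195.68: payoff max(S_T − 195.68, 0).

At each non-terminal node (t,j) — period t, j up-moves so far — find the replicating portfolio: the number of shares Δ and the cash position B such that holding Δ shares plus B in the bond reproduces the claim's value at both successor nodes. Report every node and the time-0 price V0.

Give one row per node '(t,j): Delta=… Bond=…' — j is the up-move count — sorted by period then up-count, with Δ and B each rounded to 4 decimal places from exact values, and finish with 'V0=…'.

Risk-neutral probability p* = (R−d)/(u−d) = (1.28−0.95)/(1.34−0.95) = 0.8462.
Terminal values V(3,·): V(3,0)=0.0000, V(3,1)=0.0000, V(3,2)=3.9009, V(3,3)=85.8342
  t=2,j=0: stock 105.5925 → up 141.4940 (V=0.0000), down 100.3129 (V=0.0000). Price 0.0000; hedge Δ=0.0000, bond B=0.0000.
  t=2,j=1: stock 148.9410 → up 199.5809 (V=3.9009), down 141.4939 (V=0.0000). Price 2.5787; hedge Δ=0.0672, bond B=-7.4237.
  t=2,j=2: stock 210.0852 → up 281.5142 (V=85.8342), down 199.5809 (V=3.9009). Price 57.2102; hedge Δ=1.0000, bond B=-152.8750.
  t=1,j=0: stock 111.1500 → up 148.9410 (V=2.5787), down 105.5925 (V=0.0000). Price 1.7047; hedge Δ=0.0595, bond B=-4.9075.
  t=1,j=1: stock 156.7800 → up 210.0852 (V=57.2102), down 148.9410 (V=2.5787). Price 38.1292; hedge Δ=0.8935, bond B=-101.9515.
  t=0,j=0: stock 117.0000 → up 156.7800 (V=38.1292), down 111.1500 (V=1.7047). Price 25.4105; hedge Δ=0.7983, bond B=-67.9856.
Check: Δ(0,0)·S0 + B(0,0) = 25.4105 = V0.

(0,0): Delta=0.7983 Bond=-67.9856
(1,0): Delta=0.0595 Bond=-4.9075
(1,1): Delta=0.8935 Bond=-101.9515
(2,0): Delta=0.0000 Bond=0.0000
(2,1): Delta=0.0672 Bond=-7.4237
(2,2): Delta=1.0000 Bond=-152.8750
V0=25.4105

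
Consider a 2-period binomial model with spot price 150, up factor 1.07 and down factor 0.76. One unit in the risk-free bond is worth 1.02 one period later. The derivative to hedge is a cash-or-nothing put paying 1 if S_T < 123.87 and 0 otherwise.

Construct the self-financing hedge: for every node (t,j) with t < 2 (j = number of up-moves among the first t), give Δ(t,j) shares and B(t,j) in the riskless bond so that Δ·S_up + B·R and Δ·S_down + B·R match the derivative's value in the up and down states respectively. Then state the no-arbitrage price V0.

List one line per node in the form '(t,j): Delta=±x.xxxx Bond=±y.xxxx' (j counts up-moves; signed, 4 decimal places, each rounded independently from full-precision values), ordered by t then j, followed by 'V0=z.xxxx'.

Under the risk-neutral measure, an up-move has probability p* = (R−d)/(u−d) = 0.8387 and values discount at R = 1.02.
At expiry t=2: V(2,0)=1.0000, V(2,1)=1.0000, V(2,2)=0.0000
(1,0): S=114.0000. Δ = (V_up−V_dn)/(S_up−S_dn) = (1.0000−1.0000)/(121.9800−86.6400) = 0.0000. V = [p*·1.0000 + (1−p*)·1.0000]/1.02 = 0.9804. B = V − Δ·S = 0.9804.
(1,1): S=160.5000. Δ = (V_up−V_dn)/(S_up−S_dn) = (0.0000−1.0000)/(171.7350−121.9800) = -0.0201. V = [p*·0.0000 + (1−p*)·1.0000]/1.02 = 0.1581. B = V − Δ·S = 3.3839.
(0,0): S=150.0000. Δ = (V_up−V_dn)/(S_up−S_dn) = (0.1581−0.9804)/(160.5000−114.0000) = -0.0177. V = [p*·0.1581 + (1−p*)·0.9804]/1.02 = 0.2851. B = V − Δ·S = 2.9375.
The time-0 hedge costs 0.2851, which is the no-arbitrage price.

(0,0): Delta=-0.0177 Bond=2.9375
(1,0): Delta=0.0000 Bond=0.9804
(1,1): Delta=-0.0201 Bond=3.3839
V0=0.2851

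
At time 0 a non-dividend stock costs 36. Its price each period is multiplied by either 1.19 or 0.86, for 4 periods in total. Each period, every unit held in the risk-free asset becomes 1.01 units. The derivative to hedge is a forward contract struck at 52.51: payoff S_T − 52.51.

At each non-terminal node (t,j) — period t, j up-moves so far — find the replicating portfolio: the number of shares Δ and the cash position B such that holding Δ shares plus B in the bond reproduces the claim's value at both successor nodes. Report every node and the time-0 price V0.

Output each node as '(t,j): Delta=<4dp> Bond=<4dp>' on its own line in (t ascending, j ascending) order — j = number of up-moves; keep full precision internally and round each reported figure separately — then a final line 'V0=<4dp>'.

(0,0): Delta=1.0000 Bond=-50.4611
(1,0): Delta=1.0000 Bond=-50.9657
(1,1): Delta=1.0000 Bond=-50.9657
(2,0): Delta=1.0000 Bond=-51.4753
(2,1): Delta=1.0000 Bond=-51.4753
(2,2): Delta=1.0000 Bond=-51.4753
(3,0): Delta=1.0000 Bond=-51.9901
(3,1): Delta=1.0000 Bond=-51.9901
(3,2): Delta=1.0000 Bond=-51.9901
(3,3): Delta=1.0000 Bond=-51.9901
V0=-14.4611

Risk-neutral probability p* = (R−d)/(u−d) = (1.01−0.86)/(1.19−0.86) = 0.4545.
Payoff layer (t=4): V(4,0)=-32.8177, V(4,1)=-25.2614, V(4,2)=-14.8055, V(4,3)=-0.3375, V(4,4)=19.6822
Node (3,0) S=22.8980: V=(p*·-25.2614+(1−p*)·-32.8177)/1.01=-29.0921; Δ=(-25.2614−-32.8177)/(27.2486−19.6923)=1.0000; B=V−Δ·S=-51.9901
Node (3,1) S=31.6845: V=(p*·-14.8055+(1−p*)·-25.2614)/1.01=-20.3056; Δ=(-14.8055−-25.2614)/(37.7045−27.2486)=1.0000; B=V−Δ·S=-51.9901
Node (3,2) S=43.8425: V=(p*·-0.3375+(1−p*)·-14.8055)/1.01=-8.1476; Δ=(-0.3375−-14.8055)/(52.1725−37.7045)=1.0000; B=V−Δ·S=-51.9901
Node (3,3) S=60.6657: V=(p*·19.6822+(1−p*)·-0.3375)/1.01=8.6756; Δ=(19.6822−-0.3375)/(72.1922−52.1725)=1.0000; B=V−Δ·S=-51.9901
Node (2,0) S=26.6256: V=(p*·-20.3056+(1−p*)·-29.0921)/1.01=-24.8497; Δ=(-20.3056−-29.0921)/(31.6845−22.8980)=1.0000; B=V−Δ·S=-51.4753
Node (2,1) S=36.8424: V=(p*·-8.1476+(1−p*)·-20.3056)/1.01=-14.6329; Δ=(-8.1476−-20.3056)/(43.8425−31.6845)=1.0000; B=V−Δ·S=-51.4753
Node (2,2) S=50.9796: V=(p*·8.6756+(1−p*)·-8.1476)/1.01=-0.4957; Δ=(8.6756−-8.1476)/(60.6657−43.8425)=1.0000; B=V−Δ·S=-51.4753
Node (1,0) S=30.9600: V=(p*·-14.6329+(1−p*)·-24.8497)/1.01=-20.0057; Δ=(-14.6329−-24.8497)/(36.8424−26.6256)=1.0000; B=V−Δ·S=-50.9657
Node (1,1) S=42.8400: V=(p*·-0.4957+(1−p*)·-14.6329)/1.01=-8.1257; Δ=(-0.4957−-14.6329)/(50.9796−36.8424)=1.0000; B=V−Δ·S=-50.9657
Node (0,0) S=36.0000: V=(p*·-8.1257+(1−p*)·-20.0057)/1.01=-14.4611; Δ=(-8.1257−-20.0057)/(42.8400−30.9600)=1.0000; B=V−Δ·S=-50.4611
Each (Δ,B) replicates both successor values, so the strategy is self-financing and V0 is arbitrage-free.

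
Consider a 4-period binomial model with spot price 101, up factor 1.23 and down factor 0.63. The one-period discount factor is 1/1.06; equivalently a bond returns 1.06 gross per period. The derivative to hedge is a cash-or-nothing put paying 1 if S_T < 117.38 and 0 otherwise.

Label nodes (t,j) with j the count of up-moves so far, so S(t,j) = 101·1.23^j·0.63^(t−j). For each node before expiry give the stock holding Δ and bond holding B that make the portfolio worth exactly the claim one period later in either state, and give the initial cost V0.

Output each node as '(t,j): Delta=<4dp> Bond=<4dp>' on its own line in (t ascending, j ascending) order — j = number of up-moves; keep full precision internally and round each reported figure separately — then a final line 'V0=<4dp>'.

(0,0): Delta=-0.0060 Bond=0.8636
(1,0): Delta=-0.0120 Bond=1.2924
(1,1): Delta=-0.0048 Bond=0.7664
(2,0): Delta=0.0000 Bond=0.8900
(2,1): Delta=-0.0144 Bond=1.5597
(2,2): Delta=-0.0029 Bond=0.5169
(3,0): Delta=0.0000 Bond=0.9434
(3,1): Delta=0.0000 Bond=0.9434
(3,2): Delta=-0.0173 Bond=1.9340
(3,3): Delta=0.0000 Bond=0.0000
V0=0.2527

The replicating-portfolio and risk-neutral prices coincide; use p* = (1.06−0.63)/(1.23−0.63) = 0.7167 for the latter.
At expiry t=4: V(4,0)=1.0000, V(4,1)=1.0000, V(4,2)=1.0000, V(4,3)=0.0000, V(4,4)=0.0000
Node (3,0) S=25.2547: V=(p*·1.0000+(1−p*)·1.0000)/1.06=0.9434; Δ=(1.0000−1.0000)/(31.0633−15.9105)=0.0000; B=V−Δ·S=0.9434
Node (3,1) S=49.3069: V=(p*·1.0000+(1−p*)·1.0000)/1.06=0.9434; Δ=(1.0000−1.0000)/(60.6475−31.0633)=0.0000; B=V−Δ·S=0.9434
Node (3,2) S=96.2658: V=(p*·0.0000+(1−p*)·1.0000)/1.06=0.2673; Δ=(0.0000−1.0000)/(118.4070−60.6475)=-0.0173; B=V−Δ·S=1.9340
Node (3,3) S=187.9476: V=(p*·0.0000+(1−p*)·0.0000)/1.06=0.0000; Δ=(0.0000−0.0000)/(231.1755−118.4070)=0.0000; B=V−Δ·S=0.0000
Node (2,0) S=40.0869: V=(p*·0.9434+(1−p*)·0.9434)/1.06=0.8900; Δ=(0.9434−0.9434)/(49.3069−25.2547)=0.0000; B=V−Δ·S=0.8900
Node (2,1) S=78.2649: V=(p*·0.2673+(1−p*)·0.9434)/1.06=0.4329; Δ=(0.2673−0.9434)/(96.2658−49.3069)=-0.0144; B=V−Δ·S=1.5597
Node (2,2) S=152.8029: V=(p*·0.0000+(1−p*)·0.2673)/1.06=0.0714; Δ=(0.0000−0.2673)/(187.9476−96.2658)=-0.0029; B=V−Δ·S=0.5169
Node (1,0) S=63.6300: V=(p*·0.4329+(1−p*)·0.8900)/1.06=0.5306; Δ=(0.4329−0.8900)/(78.2649−40.0869)=-0.0120; B=V−Δ·S=1.2924
Node (1,1) S=124.2300: V=(p*·0.0714+(1−p*)·0.4329)/1.06=0.1640; Δ=(0.0714−0.4329)/(152.8029−78.2649)=-0.0048; B=V−Δ·S=0.7664
Node (0,0) S=101.0000: V=(p*·0.1640+(1−p*)·0.5306)/1.06=0.2527; Δ=(0.1640−0.5306)/(124.2300−63.6300)=-0.0060; B=V−Δ·S=0.8636
The time-0 hedge costs 0.2527, which is the no-arbitrage price.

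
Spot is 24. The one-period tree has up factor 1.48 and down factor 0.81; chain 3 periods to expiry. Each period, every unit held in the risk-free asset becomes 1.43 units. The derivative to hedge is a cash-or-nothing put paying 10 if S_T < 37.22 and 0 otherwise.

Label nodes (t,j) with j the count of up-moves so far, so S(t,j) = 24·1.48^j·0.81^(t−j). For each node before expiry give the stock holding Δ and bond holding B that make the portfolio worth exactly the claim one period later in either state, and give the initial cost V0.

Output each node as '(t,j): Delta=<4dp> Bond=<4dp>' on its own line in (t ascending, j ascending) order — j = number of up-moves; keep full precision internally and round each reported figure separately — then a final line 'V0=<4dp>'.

Risk-neutral probability p* = (R−d)/(u−d) = (1.43−0.81)/(1.48−0.81) = 0.9254.
Terminal payoffs: V(3,0)=10.0000, V(3,1)=10.0000, V(3,2)=0.0000, V(3,3)=0.0000
(2,0): S=15.7464. Δ = (V_up−V_dn)/(S_up−S_dn) = (10.0000−10.0000)/(23.3047−12.7546) = 0.0000. V = [p*·10.0000 + (1−p*)·10.0000]/1.43 = 6.9930. B = V − Δ·S = 6.9930.
(2,1): S=28.7712. Δ = (V_up−V_dn)/(S_up−S_dn) = (0.0000−10.0000)/(42.5814−23.3047) = -0.5188. V = [p*·0.0000 + (1−p*)·10.0000]/1.43 = 0.5219. B = V − Δ·S = 15.4472.
(2,2): S=52.5696. Δ = (V_up−V_dn)/(S_up−S_dn) = (0.0000−0.0000)/(77.8030−42.5814) = 0.0000. V = [p*·0.0000 + (1−p*)·0.0000]/1.43 = 0.0000. B = V − Δ·S = 0.0000.
(1,0): S=19.4400. Δ = (V_up−V_dn)/(S_up−S_dn) = (0.5219−6.9930)/(28.7712−15.7464) = -0.4968. V = [p*·0.5219 + (1−p*)·6.9930]/1.43 = 0.7026. B = V − Δ·S = 10.3611.
(1,1): S=35.5200. Δ = (V_up−V_dn)/(S_up−S_dn) = (0.0000−0.5219)/(52.5696−28.7712) = -0.0219. V = [p*·0.0000 + (1−p*)·0.5219]/1.43 = 0.0272. B = V − Δ·S = 0.8061.
(0,0): S=24.0000. Δ = (V_up−V_dn)/(S_up−S_dn) = (0.0272−0.7026)/(35.5200−19.4400) = -0.0420. V = [p*·0.0272 + (1−p*)·0.7026]/1.43 = 0.0543. B = V − Δ·S = 1.0624.
Self-financing check: at every node Δ·S+B equals the discounted successor values.

(0,0): Delta=-0.0420 Bond=1.0624
(1,0): Delta=-0.4968 Bond=10.3611
(1,1): Delta=-0.0219 Bond=0.8061
(2,0): Delta=0.0000 Bond=6.9930
(2,1): Delta=-0.5188 Bond=15.4472
(2,2): Delta=0.0000 Bond=0.0000
V0=0.0543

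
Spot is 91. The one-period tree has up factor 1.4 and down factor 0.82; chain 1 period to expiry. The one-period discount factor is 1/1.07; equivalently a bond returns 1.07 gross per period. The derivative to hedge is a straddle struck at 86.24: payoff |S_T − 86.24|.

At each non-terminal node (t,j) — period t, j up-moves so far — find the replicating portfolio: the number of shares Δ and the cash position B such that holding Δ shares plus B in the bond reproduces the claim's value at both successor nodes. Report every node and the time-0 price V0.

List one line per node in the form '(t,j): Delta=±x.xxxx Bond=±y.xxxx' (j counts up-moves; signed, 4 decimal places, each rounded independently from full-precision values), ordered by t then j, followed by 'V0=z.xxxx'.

(0,0): Delta=0.5597 Bond=-28.1714
V0=22.7596

Risk-neutral probability p* = (R−d)/(u−d) = (1.07−0.82)/(1.4−0.82) = 0.4310.
Terminal payoffs: V(1,0)=11.6200, V(1,1)=41.1600
Node (0,0) S=91.0000: V=(p*·41.1600+(1−p*)·11.6200)/1.07=22.7596; Δ=(41.1600−11.6200)/(127.4000−74.6200)=0.5597; B=V−Δ·S=-28.1714
The time-0 hedge costs 22.7596, which is the no-arbitrage price.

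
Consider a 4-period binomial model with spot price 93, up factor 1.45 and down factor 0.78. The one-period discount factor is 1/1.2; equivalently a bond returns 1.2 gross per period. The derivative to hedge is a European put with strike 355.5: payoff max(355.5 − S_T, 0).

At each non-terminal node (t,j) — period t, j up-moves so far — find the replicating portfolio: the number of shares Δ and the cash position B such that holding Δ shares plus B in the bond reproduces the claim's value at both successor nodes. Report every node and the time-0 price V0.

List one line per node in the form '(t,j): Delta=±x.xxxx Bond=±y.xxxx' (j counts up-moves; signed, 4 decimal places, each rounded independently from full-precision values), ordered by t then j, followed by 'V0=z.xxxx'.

No-arbitrage ⇒ martingale measure with p* = (R−d)/(u−d) = 0.6269.
Terminal values V(4,·): V(4,0)=321.0760, V(4,1)=291.5067, V(4,2)=236.5380, V(4,3)=134.3527, V(4,4)=0.0000
  t=3,j=0: stock 44.1333 → up 63.9933 (V=291.5067), down 34.4240 (V=321.0760). Price 252.1167; hedge Δ=-1.0000, bond B=296.2500.
  t=3,j=1: stock 82.0427 → up 118.9620 (V=236.5380), down 63.9933 (V=291.5067). Price 214.2073; hedge Δ=-1.0000, bond B=296.2500.
  t=3,j=2: stock 152.5154 → up 221.1473 (V=134.3527), down 118.9620 (V=236.5380). Price 143.7347; hedge Δ=-1.0000, bond B=296.2500.
  t=3,j=3: stock 283.5221 → up 411.1071 (V=0.0000), down 221.1473 (V=134.3527). Price 41.7764; hedge Δ=-0.7073, bond B=242.3028.
  t=2,j=0: stock 56.5812 → up 82.0427 (V=214.2073), down 44.1333 (V=252.1167). Price 190.2938; hedge Δ=-1.0000, bond B=246.8750.
  t=2,j=1: stock 105.1830 → up 152.5153 (V=143.7347), down 82.0427 (V=214.2073). Price 141.6920; hedge Δ=-1.0000, bond B=246.8750.
  t=2,j=2: stock 195.5325 → up 283.5221 (V=41.7764), down 152.5154 (V=143.7347). Price 66.5171; hedge Δ=-0.7783, bond B=218.6936.
  t=1,j=0: stock 72.5400 → up 105.1830 (V=141.6920), down 56.5812 (V=190.2938). Price 133.1892; hedge Δ=-1.0000, bond B=205.7292.
  t=1,j=1: stock 134.8500 → up 195.5325 (V=66.5171), down 105.1830 (V=141.6920). Price 78.8062; hedge Δ=-0.8320, bond B=191.0076.
  t=0,j=0: stock 93.0000 → up 134.8500 (V=78.8062), down 72.5400 (V=133.1892). Price 82.5820; hedge Δ=-0.8728, bond B=163.7506.
The time-0 hedge costs 82.5820, which is the no-arbitrage price.

(0,0): Delta=-0.8728 Bond=163.7506
(1,0): Delta=-1.0000 Bond=205.7292
(1,1): Delta=-0.8320 Bond=191.0076
(2,0): Delta=-1.0000 Bond=246.8750
(2,1): Delta=-1.0000 Bond=246.8750
(2,2): Delta=-0.7783 Bond=218.6936
(3,0): Delta=-1.0000 Bond=296.2500
(3,1): Delta=-1.0000 Bond=296.2500
(3,2): Delta=-1.0000 Bond=296.2500
(3,3): Delta=-0.7073 Bond=242.3028
V0=82.5820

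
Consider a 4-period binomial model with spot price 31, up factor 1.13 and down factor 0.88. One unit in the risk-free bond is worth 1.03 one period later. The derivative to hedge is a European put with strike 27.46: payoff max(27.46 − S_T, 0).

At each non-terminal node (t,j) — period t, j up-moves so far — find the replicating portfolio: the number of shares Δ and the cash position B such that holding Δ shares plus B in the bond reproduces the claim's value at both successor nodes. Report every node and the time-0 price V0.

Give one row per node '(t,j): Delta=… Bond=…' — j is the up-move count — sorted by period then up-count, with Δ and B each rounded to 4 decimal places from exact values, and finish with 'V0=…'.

(0,0): Delta=-0.1619 Bond=5.7114
(1,0): Delta=-0.3548 Bond=11.1448
(1,1): Delta=-0.0618 Bond=2.3747
(2,0): Delta=-0.6900 Bond=19.5256
(2,1): Delta=-0.1808 Bond=6.1148
(2,2): Delta=0.0000 Bond=0.0000
(3,0): Delta=-1.0000 Bond=26.6602
(3,1): Delta=-0.5291 Bond=15.7456
(3,2): Delta=0.0000 Bond=0.0000
(3,3): Delta=0.0000 Bond=0.0000
V0=0.6914

Under the risk-neutral measure, an up-move has probability p* = (R−d)/(u−d) = 0.6000 and values discount at R = 1.03.
Payoff layer (t=4): V(4,0)=8.8694, V(4,1)=3.5880, V(4,2)=0.0000, V(4,3)=0.0000, V(4,4)=0.0000
  t=3,j=0: stock 21.1256 → up 23.8720 (V=3.5880), down 18.5906 (V=8.8694). Price 5.5346; hedge Δ=-1.0000, bond B=26.6602.
  t=3,j=1: stock 27.1272 → up 30.6538 (V=0.0000), down 23.8720 (V=3.5880). Price 1.3934; hedge Δ=-0.5291, bond B=15.7456.
  t=3,j=2: stock 34.8338 → up 39.3622 (V=0.0000), down 30.6538 (V=0.0000). Price 0.0000; hedge Δ=0.0000, bond B=0.0000.
  t=3,j=3: stock 44.7298 → up 50.5447 (V=0.0000), down 39.3622 (V=0.0000). Price 0.0000; hedge Δ=0.0000, bond B=0.0000.
  t=2,j=0: stock 24.0064 → up 27.1272 (V=1.3934), down 21.1256 (V=5.5346). Price 2.9610; hedge Δ=-0.6900, bond B=19.5256.
  t=2,j=1: stock 30.8264 → up 34.8338 (V=0.0000), down 27.1272 (V=1.3934). Price 0.5411; hedge Δ=-0.1808, bond B=6.1148.
  t=2,j=2: stock 39.5839 → up 44.7298 (V=0.0000), down 34.8338 (V=0.0000). Price 0.0000; hedge Δ=0.0000, bond B=0.0000.
  t=1,j=0: stock 27.2800 → up 30.8264 (V=0.5411), down 24.0064 (V=2.9610). Price 1.4651; hedge Δ=-0.3548, bond B=11.1448.
  t=1,j=1: stock 35.0300 → up 39.5839 (V=0.0000), down 30.8264 (V=0.5411). Price 0.2101; hedge Δ=-0.0618, bond B=2.3747.
  t=0,j=0: stock 31.0000 → up 35.0300 (V=0.2101), down 27.2800 (V=1.4651). Price 0.6914; hedge Δ=-0.1619, bond B=5.7114.
Each (Δ,B) replicates both successor values, so the strategy is self-financing and V0 is arbitrage-free.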